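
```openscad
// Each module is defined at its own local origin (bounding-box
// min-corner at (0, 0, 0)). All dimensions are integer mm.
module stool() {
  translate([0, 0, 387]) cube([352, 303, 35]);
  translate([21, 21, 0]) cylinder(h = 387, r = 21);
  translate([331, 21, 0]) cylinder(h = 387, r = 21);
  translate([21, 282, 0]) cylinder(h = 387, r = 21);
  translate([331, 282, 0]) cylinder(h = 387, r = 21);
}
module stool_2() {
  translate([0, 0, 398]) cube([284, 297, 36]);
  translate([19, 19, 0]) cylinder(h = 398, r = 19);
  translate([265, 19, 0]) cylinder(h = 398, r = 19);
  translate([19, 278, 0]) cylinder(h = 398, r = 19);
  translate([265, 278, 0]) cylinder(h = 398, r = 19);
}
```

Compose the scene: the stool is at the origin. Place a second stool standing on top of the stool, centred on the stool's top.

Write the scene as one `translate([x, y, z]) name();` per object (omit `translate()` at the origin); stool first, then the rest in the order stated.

stool();
translate([34, 3, 422]) stool_2();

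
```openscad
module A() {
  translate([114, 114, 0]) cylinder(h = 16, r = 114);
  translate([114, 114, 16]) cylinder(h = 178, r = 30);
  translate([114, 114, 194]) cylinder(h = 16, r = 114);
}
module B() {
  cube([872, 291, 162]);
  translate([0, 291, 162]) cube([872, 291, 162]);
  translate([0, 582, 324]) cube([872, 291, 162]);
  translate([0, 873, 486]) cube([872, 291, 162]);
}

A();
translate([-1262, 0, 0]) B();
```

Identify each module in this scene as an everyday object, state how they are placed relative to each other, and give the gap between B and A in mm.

The staircase's nearest face is 390 mm from the spool's −x face.

A is a spool. B is a staircase. The staircase is on the floor beside the spool on its −x side. The gap between the staircase and the spool is 390 mm.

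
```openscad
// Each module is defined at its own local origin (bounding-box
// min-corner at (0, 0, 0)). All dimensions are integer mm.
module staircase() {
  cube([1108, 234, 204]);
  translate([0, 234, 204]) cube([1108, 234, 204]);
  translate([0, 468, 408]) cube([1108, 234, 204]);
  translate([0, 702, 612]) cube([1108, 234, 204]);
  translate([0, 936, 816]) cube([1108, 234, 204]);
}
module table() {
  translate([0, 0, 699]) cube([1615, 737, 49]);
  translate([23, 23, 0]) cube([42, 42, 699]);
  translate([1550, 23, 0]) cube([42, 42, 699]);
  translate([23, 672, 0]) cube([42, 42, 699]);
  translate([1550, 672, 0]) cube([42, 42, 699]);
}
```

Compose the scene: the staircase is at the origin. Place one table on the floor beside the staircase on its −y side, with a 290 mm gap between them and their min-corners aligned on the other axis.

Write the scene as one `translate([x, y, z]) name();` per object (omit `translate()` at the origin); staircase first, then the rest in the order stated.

staircase();
translate([0, -1027, 0]) table();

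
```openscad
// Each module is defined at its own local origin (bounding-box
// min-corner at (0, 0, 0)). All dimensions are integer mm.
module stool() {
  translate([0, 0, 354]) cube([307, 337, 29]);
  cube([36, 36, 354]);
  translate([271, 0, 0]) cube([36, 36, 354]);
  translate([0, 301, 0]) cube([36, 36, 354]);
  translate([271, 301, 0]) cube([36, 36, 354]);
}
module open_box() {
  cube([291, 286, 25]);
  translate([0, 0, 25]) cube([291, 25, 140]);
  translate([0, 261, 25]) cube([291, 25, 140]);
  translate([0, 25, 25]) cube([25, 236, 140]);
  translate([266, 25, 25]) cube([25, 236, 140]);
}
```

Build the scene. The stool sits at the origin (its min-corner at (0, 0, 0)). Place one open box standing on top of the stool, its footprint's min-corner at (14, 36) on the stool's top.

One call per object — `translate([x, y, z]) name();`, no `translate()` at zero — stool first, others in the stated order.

stool();
translate([14, 36, 383]) open_box();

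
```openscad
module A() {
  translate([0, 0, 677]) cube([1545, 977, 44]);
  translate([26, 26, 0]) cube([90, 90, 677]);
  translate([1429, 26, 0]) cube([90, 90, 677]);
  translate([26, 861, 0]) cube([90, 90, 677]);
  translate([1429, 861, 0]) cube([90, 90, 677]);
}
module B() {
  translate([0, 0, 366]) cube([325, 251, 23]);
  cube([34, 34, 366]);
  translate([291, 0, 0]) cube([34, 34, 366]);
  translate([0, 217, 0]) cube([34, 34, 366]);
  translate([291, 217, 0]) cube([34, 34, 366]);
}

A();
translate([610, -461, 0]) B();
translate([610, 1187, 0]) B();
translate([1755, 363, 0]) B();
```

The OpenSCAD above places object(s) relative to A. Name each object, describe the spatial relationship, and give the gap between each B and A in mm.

A is a table. B is a stool. Three stools sit around the table at the −y, +y, +x sides. The gap between each stool and the table is 210 mm.

Each stool's nearest face is 210 mm from the table's bounding box.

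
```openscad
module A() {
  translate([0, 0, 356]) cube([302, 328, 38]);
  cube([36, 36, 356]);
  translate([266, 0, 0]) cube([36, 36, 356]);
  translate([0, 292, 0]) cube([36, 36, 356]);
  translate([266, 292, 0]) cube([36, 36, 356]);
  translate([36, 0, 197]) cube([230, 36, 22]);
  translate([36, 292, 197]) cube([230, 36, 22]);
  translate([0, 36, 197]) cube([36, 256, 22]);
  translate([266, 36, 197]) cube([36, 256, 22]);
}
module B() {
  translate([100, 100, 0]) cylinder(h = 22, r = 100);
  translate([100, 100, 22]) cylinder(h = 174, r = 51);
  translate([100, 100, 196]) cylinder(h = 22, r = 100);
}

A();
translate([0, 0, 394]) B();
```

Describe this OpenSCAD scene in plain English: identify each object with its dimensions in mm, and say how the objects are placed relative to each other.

A is a simple wooden stool: a rectangular seat 302 mm (x) by 328 mm (y), 38 mm thick, top face at z = 394 mm, on four square legs, each 36×36 mm in cross-section. The legs rest on z = 0, each flush with a corner of the seat. Four stretchers, 36 mm wide and 22 mm tall, connect adjacent legs with their undersides at z = 197 mm, each running between the inner faces of the legs it joins and aligned with the legs' outer faces on the other axis.

B is a spool: two coaxial disc flanges of radius 100 mm and thickness 22 mm, joined by a core cylinder of radius 51 mm and height 174 mm. The lower flange rests on z = 0 and the three cylinders share a vertical axis.

The spool is on top of the stool.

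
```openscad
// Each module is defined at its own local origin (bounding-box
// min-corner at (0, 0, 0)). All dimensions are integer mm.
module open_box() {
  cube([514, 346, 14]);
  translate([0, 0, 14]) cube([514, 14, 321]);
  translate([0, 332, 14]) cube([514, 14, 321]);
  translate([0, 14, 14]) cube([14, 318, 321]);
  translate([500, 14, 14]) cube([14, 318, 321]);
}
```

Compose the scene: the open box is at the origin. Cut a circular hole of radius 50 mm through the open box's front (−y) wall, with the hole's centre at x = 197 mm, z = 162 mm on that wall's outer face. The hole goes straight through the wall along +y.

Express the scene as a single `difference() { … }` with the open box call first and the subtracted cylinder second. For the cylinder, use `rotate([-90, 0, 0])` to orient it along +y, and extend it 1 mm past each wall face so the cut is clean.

difference() {
  open_box();
  translate([197, -1, 162]) rotate([-90, 0, 0]) cylinder(h = 16, r = 50);
}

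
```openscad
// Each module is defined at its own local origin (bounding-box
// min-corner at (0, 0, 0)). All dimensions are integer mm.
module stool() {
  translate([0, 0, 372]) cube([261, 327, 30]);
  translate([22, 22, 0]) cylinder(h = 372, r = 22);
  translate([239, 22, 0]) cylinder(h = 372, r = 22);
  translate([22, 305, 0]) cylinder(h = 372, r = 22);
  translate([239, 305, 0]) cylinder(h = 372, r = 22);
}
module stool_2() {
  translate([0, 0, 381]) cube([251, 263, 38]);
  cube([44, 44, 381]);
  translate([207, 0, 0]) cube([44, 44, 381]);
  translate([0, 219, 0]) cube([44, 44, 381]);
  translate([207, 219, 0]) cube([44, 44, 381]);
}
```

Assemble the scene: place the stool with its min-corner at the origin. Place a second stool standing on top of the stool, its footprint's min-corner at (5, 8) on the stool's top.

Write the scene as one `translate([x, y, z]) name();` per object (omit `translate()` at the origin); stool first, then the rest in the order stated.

stool();
translate([5, 8, 402]) stool_2();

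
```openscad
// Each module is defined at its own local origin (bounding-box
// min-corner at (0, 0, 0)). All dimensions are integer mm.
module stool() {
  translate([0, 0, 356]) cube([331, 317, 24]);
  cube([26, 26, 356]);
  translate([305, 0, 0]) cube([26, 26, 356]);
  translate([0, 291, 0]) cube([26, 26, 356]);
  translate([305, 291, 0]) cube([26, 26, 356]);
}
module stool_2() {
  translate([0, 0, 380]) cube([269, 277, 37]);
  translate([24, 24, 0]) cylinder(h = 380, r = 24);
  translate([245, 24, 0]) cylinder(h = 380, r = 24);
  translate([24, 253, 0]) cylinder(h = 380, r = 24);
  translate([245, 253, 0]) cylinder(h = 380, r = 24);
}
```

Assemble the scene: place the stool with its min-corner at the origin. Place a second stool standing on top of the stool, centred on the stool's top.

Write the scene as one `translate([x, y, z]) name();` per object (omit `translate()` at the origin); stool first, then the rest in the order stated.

stool();
translate([31, 20, 380]) stool_2();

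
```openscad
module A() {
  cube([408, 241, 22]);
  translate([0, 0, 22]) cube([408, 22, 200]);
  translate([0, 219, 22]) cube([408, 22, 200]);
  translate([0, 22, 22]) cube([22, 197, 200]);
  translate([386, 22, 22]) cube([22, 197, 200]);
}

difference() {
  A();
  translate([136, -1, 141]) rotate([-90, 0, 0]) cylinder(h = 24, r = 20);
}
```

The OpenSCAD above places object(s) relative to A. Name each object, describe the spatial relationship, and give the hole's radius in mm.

A is an open box. The open box has a circular hole through its front wall. The hole's radius is 20 mm.

The subtracted cylinder has r = 20 mm.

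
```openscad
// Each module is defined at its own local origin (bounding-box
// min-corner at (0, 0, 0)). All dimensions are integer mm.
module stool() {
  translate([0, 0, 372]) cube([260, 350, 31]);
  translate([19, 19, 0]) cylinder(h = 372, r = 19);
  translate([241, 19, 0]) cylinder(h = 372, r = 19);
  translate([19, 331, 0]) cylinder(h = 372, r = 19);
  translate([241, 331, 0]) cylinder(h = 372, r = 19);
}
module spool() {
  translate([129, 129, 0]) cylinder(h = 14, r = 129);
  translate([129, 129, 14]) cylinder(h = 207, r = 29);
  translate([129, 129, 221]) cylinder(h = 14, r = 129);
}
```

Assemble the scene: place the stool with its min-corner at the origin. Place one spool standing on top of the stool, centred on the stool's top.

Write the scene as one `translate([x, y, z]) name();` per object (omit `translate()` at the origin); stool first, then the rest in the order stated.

stool();
translate([1, 46, 403]) spool();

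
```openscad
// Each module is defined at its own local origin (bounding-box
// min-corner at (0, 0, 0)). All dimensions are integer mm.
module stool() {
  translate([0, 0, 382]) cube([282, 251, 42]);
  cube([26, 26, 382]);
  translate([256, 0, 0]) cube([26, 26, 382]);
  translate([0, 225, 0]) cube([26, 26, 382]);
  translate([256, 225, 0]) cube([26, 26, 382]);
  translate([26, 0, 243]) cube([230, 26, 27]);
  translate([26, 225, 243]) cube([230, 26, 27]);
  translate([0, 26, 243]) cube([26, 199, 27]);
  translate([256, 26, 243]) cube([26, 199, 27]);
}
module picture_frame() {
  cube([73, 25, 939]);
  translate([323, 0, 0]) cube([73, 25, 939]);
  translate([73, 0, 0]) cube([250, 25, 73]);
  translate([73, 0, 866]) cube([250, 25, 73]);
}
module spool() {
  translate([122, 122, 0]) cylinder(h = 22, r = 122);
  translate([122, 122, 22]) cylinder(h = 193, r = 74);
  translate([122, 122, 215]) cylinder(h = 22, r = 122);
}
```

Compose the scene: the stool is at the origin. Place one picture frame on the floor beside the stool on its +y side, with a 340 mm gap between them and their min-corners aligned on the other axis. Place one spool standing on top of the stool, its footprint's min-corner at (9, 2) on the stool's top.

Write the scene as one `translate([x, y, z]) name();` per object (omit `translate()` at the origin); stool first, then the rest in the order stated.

stool();
translate([0, 591, 0]) picture_frame();
translate([9, 2, 424]) spool();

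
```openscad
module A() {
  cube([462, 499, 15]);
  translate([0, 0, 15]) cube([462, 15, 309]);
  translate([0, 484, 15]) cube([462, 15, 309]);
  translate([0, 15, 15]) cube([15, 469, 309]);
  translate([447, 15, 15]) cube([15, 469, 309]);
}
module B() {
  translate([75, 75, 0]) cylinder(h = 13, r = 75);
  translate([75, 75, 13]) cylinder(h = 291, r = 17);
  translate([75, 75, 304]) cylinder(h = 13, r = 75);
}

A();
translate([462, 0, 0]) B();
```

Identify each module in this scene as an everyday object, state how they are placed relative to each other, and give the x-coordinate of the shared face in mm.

A is an open box. B is a spool. The spool is against the open box's +x side, with their −y faces flush. The x-coordinate of the shared face is 462 mm.

The open box's +x face and the spool's −x face are both at x = 462 mm.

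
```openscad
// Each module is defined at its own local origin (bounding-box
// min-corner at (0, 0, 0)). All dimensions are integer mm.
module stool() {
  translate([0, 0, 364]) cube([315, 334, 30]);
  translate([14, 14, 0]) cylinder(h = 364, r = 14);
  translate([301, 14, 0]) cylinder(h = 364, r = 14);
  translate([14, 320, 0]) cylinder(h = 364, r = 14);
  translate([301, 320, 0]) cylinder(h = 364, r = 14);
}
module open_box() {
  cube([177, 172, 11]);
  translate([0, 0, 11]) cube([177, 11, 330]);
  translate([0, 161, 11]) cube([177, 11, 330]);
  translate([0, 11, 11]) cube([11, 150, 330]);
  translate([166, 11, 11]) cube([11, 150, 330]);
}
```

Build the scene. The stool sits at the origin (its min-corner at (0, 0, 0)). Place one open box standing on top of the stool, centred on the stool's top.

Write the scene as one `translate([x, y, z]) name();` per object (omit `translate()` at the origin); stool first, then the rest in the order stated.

stool();
translate([69, 81, 394]) open_box();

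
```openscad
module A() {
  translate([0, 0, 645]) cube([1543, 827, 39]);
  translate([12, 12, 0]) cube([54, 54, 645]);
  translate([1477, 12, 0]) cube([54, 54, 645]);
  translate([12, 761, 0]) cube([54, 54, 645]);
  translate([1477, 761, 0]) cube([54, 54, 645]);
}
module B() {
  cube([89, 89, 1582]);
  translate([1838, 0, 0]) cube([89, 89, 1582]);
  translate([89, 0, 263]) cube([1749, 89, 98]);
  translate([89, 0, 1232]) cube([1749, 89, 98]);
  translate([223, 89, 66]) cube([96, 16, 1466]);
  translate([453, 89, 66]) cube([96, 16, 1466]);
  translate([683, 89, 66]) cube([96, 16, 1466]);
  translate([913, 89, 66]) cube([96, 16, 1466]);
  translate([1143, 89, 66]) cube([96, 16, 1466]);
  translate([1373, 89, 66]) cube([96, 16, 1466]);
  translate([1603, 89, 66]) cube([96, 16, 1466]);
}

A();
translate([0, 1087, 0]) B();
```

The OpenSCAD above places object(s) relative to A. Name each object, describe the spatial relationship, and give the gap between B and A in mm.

A is a table. B is a fence section. The fence section is on the floor beside the table on its +y side. The gap between the fence section and the table is 260 mm.

The fence section's nearest face is 260 mm from the table's +y face.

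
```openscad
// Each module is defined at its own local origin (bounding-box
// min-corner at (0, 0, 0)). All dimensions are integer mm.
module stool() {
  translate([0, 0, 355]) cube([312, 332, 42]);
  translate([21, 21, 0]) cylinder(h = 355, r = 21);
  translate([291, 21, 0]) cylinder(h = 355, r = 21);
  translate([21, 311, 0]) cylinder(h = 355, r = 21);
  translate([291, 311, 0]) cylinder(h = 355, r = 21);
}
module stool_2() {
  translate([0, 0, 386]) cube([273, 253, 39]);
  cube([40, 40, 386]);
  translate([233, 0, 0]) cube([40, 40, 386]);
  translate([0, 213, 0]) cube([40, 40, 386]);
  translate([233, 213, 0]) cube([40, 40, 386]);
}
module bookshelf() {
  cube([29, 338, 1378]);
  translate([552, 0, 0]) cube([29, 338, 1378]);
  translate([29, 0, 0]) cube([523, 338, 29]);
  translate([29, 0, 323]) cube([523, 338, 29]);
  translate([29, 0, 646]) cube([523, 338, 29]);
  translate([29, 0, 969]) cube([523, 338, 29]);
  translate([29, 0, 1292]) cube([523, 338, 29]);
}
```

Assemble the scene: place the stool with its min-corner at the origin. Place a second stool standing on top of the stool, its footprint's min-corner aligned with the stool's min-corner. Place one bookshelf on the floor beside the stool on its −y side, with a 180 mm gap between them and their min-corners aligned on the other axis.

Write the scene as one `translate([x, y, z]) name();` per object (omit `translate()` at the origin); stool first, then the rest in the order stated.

stool();
translate([0, 0, 397]) stool_2();
translate([0, -518, 0]) bookshelf();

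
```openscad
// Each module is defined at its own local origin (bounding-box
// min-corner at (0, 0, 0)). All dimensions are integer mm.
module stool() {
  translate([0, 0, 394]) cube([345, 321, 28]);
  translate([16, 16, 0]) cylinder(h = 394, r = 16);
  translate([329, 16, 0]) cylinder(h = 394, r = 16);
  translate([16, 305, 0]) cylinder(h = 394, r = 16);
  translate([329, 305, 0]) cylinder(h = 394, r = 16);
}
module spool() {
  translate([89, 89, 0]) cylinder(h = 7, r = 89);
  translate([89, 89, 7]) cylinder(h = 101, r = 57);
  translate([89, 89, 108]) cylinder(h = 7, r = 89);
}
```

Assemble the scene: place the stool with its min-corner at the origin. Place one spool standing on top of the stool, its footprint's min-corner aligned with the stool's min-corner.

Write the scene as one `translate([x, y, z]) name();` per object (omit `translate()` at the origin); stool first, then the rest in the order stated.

stool();
translate([0, 0, 422]) spool();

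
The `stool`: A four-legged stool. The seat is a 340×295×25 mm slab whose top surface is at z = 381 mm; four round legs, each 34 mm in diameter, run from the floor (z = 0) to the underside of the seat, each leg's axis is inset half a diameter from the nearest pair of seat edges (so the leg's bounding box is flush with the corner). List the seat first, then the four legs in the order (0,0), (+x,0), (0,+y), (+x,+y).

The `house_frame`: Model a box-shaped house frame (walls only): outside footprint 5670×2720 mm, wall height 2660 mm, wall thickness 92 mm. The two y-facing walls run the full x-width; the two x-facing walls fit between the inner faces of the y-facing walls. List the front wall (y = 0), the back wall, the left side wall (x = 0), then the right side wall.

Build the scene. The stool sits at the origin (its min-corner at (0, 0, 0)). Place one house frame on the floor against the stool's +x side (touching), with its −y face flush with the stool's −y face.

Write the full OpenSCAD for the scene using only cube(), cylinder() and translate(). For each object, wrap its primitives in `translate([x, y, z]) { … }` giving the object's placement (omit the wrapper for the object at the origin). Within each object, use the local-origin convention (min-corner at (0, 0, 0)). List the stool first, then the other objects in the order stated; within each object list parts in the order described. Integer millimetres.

translate([0, 0, 356]) cube([340, 295, 25]);
translate([17, 17, 0]) cylinder(h = 356, r = 17);
translate([323, 17, 0]) cylinder(h = 356, r = 17);
translate([17, 278, 0]) cylinder(h = 356, r = 17);
translate([323, 278, 0]) cylinder(h = 356, r = 17);
translate([340, 0, 0]) {
  cube([5670, 92, 2660]);
  translate([0, 2628, 0]) cube([5670, 92, 2660]);
  translate([0, 92, 0]) cube([92, 2536, 2660]);
  translate([5578, 92, 0]) cube([92, 2536, 2660]);
}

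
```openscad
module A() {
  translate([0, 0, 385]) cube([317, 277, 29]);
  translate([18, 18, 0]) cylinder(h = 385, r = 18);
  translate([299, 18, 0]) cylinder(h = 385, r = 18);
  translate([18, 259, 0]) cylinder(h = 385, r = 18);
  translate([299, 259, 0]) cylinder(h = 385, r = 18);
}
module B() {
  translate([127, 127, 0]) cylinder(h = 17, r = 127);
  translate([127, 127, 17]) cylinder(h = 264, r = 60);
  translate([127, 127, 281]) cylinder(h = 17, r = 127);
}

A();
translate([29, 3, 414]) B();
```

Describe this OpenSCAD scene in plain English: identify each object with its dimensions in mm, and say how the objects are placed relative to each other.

A is a four-legged stool. The seat is 317×277 mm, 29 mm thick, top at z = 414 mm. It stands on four round legs, each 36 mm in diameter, from z = 0 to the seat underside, each leg's axis is inset half a diameter from the nearest pair of seat edges (so the leg's bounding box is flush with the corner).

B is a spool: two coaxial disc flanges of radius 127 mm and thickness 17 mm, joined by a core cylinder of radius 60 mm and height 264 mm. The lower flange rests on z = 0 and the three cylinders share a vertical axis.

The spool is on top of the stool.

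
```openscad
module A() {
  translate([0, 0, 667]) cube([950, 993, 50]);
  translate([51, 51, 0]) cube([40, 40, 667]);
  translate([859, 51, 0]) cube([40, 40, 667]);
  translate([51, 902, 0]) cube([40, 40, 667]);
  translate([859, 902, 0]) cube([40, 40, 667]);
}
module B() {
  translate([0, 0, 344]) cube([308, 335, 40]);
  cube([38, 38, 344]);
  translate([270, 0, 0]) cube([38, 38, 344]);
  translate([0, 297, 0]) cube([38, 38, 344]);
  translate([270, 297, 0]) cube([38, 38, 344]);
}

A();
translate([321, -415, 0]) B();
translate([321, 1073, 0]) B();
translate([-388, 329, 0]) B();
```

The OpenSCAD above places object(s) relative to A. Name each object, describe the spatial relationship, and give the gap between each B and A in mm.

Each stool's nearest face is 80 mm from the table's bounding box.

A is a table. B is a stool. Three stools sit around the table at the −y, +y, −x sides. The gap between each stool and the table is 80 mm.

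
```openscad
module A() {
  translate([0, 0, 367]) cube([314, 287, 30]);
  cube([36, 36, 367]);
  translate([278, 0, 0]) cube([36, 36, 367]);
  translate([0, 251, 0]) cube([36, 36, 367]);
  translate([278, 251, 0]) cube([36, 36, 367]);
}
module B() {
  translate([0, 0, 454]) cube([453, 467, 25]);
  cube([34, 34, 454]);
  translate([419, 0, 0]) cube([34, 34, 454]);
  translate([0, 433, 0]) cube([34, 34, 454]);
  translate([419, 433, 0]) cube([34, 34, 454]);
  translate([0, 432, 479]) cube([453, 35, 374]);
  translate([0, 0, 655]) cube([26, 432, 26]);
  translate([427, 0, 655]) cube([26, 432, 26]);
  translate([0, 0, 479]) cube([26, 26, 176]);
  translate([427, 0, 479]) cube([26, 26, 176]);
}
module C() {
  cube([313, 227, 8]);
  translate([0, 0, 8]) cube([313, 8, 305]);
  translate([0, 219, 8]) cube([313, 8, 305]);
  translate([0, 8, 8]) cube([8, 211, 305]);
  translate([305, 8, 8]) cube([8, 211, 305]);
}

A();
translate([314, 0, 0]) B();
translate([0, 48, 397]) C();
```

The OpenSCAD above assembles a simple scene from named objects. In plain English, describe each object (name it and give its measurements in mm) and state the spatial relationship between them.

A is a four-legged stool. The seat is 314×287 mm, 30 mm thick, top at z = 397 mm. It stands on four square legs, each 36×36 mm in cross-section, from z = 0 to the seat underside, each flush with a corner of the seat.

B is a chair: 453×467 mm seat, 25 mm thick, top at z = 479 mm, on four 34 mm square corner legs flush with the seat edges. A 35 mm thick backrest slab spans the full seat width, extending 374 mm above the seat top, its back face flush with the seat's +y edge. Two armrests of 26×26 mm section run along each side from the seat's front edge to the front of the backrest, top faces 202 mm above the seat top and outer faces flush with the seat's x-edges; a 26×26 mm post under the front of each armrest stands on the seat at the front corner.

C is an open-topped rectangular box: outside dimensions 313×227×313 mm, with a uniform wall and base thickness of 8 mm. The base is a full 313×227 slab on the floor; four walls sit on top of the base. The front and back walls (the −y and +y sides) span the full width; the two side walls fit between them.

The chair is against the stool's +x side, with their −y faces flush. The open box is on top of the stool.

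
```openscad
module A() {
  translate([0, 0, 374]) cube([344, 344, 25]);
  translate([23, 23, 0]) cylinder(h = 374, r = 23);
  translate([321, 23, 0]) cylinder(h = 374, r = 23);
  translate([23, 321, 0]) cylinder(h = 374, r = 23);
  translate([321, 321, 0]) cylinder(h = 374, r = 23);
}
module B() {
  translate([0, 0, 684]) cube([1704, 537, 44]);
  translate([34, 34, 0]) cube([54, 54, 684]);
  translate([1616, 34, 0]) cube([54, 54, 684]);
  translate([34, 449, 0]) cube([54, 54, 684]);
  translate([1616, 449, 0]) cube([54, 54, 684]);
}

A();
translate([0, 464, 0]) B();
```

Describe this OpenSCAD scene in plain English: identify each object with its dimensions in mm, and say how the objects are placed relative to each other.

A is a simple wooden stool: a rectangular seat 344 mm (x) by 344 mm (y), 25 mm thick, top face at z = 399 mm, on four round legs, each 46 mm in diameter. The legs rest on z = 0, each leg's axis is inset half a diameter from the nearest pair of seat edges (so the leg's bounding box is flush with the corner).

B is a table with a 1704×537 mm rectangular top, 44 mm thick, top surface at z = 728 mm, supported by four 54×54 mm square legs, each inset 34 mm from the nearest pair of top edges, running from the floor.

The table is on the floor beside the stool on its +y side.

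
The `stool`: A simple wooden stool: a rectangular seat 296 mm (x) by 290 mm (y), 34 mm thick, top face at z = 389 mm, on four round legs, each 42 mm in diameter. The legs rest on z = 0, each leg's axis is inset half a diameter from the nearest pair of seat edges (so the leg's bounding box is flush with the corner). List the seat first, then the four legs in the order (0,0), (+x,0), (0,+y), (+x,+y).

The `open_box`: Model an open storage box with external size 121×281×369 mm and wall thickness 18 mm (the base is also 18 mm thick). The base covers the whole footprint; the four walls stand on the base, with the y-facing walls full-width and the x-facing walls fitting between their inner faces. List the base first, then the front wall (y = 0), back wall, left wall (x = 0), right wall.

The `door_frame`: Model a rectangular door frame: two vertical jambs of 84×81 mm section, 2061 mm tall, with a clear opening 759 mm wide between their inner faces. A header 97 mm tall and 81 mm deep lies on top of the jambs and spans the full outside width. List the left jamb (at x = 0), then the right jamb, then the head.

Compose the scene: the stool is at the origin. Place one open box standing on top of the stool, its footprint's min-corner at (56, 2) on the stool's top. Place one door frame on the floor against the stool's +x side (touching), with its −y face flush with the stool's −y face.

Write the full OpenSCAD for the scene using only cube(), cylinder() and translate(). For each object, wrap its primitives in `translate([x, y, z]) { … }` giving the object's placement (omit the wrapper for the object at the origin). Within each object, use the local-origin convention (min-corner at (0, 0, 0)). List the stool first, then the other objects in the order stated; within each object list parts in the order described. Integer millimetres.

translate([0, 0, 355]) cube([296, 290, 34]);
translate([21, 21, 0]) cylinder(h = 355, r = 21);
translate([275, 21, 0]) cylinder(h = 355, r = 21);
translate([21, 269, 0]) cylinder(h = 355, r = 21);
translate([275, 269, 0]) cylinder(h = 355, r = 21);
translate([56, 2, 389]) {
  cube([121, 281, 18]);
  translate([0, 0, 18]) cube([121, 18, 351]);
  translate([0, 263, 18]) cube([121, 18, 351]);
  translate([0, 18, 18]) cube([18, 245, 351]);
  translate([103, 18, 18]) cube([18, 245, 351]);
}
translate([296, 0, 0]) {
  cube([84, 81, 2061]);
  translate([843, 0, 0]) cube([84, 81, 2061]);
  translate([0, 0, 2061]) cube([927, 81, 97]);
}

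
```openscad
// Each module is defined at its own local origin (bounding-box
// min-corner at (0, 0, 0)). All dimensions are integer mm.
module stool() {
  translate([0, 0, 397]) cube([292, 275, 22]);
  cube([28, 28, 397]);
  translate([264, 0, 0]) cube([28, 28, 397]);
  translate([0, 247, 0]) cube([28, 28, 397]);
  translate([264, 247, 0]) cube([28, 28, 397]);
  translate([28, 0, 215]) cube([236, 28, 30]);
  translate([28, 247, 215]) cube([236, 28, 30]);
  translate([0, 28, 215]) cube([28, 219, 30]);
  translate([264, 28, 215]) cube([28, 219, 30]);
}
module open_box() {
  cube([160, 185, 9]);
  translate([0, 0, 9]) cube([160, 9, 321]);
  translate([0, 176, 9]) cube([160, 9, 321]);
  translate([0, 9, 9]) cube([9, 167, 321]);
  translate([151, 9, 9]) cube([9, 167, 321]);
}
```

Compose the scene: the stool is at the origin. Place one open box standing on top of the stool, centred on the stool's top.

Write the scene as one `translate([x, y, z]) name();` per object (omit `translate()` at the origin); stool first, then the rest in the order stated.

stool();
translate([66, 45, 419]) open_box();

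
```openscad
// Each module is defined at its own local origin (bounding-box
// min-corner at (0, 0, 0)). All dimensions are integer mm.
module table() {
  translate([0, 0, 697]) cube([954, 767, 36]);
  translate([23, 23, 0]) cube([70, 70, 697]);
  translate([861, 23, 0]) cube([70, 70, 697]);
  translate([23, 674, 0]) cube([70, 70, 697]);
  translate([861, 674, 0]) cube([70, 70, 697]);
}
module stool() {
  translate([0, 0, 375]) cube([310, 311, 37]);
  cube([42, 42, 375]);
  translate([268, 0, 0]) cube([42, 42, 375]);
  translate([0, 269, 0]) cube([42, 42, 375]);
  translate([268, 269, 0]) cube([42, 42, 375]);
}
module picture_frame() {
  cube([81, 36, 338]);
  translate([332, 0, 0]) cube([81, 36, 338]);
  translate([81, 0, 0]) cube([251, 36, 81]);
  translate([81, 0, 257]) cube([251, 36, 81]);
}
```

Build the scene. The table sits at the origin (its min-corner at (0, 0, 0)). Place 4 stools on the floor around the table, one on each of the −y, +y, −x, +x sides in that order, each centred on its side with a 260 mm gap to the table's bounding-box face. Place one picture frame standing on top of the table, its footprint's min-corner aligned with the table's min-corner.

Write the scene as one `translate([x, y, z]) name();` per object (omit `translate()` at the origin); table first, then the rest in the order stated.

table();
translate([322, -571, 0]) stool();
translate([322, 1027, 0]) stool();
translate([-570, 228, 0]) stool();
translate([1214, 228, 0]) stool();
translate([0, 0, 733]) picture_frame();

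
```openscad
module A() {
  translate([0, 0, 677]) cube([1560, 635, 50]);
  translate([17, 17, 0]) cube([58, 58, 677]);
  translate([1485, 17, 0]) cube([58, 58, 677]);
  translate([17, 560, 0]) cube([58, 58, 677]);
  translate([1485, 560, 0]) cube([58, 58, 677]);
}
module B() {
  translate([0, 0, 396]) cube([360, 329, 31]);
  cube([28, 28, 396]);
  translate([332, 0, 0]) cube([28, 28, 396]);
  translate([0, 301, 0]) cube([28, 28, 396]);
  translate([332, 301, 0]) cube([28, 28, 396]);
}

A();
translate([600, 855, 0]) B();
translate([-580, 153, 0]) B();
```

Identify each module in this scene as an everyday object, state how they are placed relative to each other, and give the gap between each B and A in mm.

Each stool's nearest face is 220 mm from the table's bounding box.

A is a table. B is a stool. Two stools sit around the table at the +y, −x sides. The gap between each stool and the table is 220 mm.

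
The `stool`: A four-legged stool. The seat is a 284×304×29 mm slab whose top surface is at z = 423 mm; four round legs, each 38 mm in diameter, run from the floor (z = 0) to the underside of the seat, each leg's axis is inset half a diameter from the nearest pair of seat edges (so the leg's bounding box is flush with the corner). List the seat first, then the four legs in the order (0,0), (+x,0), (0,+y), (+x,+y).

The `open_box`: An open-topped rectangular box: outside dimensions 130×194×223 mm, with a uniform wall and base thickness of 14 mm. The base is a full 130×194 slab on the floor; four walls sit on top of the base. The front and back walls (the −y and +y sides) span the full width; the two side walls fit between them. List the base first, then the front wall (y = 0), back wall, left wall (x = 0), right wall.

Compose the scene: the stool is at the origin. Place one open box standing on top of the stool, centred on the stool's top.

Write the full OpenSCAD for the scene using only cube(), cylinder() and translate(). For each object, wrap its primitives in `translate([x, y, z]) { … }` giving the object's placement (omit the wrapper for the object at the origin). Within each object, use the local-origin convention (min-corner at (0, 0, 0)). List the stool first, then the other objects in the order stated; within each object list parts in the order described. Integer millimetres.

translate([0, 0, 394]) cube([284, 304, 29]);
translate([19, 19, 0]) cylinder(h = 394, r = 19);
translate([265, 19, 0]) cylinder(h = 394, r = 19);
translate([19, 285, 0]) cylinder(h = 394, r = 19);
translate([265, 285, 0]) cylinder(h = 394, r = 19);
translate([77, 55, 423]) {
  cube([130, 194, 14]);
  translate([0, 0, 14]) cube([130, 14, 209]);
  translate([0, 180, 14]) cube([130, 14, 209]);
  translate([0, 14, 14]) cube([14, 166, 209]);
  translate([116, 14, 14]) cube([14, 166, 209]);
}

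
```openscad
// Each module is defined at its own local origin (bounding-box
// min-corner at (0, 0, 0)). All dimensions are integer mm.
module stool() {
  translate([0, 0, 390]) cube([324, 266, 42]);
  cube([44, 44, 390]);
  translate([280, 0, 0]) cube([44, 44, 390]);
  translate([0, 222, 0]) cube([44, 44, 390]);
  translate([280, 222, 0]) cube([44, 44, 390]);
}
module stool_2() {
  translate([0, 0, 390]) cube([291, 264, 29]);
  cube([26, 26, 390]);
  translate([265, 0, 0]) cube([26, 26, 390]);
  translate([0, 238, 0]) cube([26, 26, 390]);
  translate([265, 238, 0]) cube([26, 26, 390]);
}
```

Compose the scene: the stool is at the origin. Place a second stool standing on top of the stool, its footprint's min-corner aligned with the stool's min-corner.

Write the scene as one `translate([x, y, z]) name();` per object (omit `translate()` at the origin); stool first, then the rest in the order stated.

stool();
translate([0, 0, 432]) stool_2();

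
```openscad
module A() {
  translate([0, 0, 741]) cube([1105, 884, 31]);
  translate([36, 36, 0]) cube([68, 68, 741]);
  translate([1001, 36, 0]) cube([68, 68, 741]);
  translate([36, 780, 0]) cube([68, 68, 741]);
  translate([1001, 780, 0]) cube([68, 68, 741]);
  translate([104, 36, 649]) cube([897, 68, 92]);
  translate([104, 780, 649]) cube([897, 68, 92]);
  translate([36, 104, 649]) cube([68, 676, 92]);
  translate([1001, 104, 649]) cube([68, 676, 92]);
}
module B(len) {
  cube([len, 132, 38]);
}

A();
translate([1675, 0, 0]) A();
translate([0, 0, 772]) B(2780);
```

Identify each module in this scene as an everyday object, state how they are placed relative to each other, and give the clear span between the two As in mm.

A is a table. B is a beam. A beam spans the tops of two tables. The clear span between the two tables is 570 mm.

Second table starts at x = 1675; first ends at x = 1105; clear span = 1675 − 1105 = 570 mm.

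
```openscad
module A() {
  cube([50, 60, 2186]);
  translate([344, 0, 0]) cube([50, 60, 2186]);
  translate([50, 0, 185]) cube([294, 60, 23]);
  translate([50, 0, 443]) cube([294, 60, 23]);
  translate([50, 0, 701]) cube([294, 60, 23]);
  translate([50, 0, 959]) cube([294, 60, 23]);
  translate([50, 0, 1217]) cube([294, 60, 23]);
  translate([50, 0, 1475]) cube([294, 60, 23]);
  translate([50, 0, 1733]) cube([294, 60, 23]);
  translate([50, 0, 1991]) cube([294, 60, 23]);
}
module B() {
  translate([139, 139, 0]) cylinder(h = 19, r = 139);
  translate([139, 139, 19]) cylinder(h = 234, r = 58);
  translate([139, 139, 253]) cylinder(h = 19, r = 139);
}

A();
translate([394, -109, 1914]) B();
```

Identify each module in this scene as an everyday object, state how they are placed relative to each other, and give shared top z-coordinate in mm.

A is a ladder. B is a spool. The spool is beside the ladder with their tops flush at z = 2186. The shared top z-coordinate is 2186 mm.

Both tops at z = 2186 mm.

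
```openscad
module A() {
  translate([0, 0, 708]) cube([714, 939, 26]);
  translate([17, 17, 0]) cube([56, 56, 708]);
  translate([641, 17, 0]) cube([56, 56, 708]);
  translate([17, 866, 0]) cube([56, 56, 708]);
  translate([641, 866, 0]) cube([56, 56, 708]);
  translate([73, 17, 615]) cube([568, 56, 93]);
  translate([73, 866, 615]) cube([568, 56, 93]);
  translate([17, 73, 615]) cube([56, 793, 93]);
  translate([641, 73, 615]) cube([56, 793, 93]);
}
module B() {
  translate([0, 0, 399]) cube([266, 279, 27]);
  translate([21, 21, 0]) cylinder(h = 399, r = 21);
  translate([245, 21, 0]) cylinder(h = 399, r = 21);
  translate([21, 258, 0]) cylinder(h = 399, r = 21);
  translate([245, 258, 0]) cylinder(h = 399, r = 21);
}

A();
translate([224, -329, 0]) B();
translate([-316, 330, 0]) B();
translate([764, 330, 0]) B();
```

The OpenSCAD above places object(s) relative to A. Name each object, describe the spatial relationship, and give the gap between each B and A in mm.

Each stool's nearest face is 50 mm from the table's bounding box.

A is a table. B is a stool. Three stools sit around the table at the −y, −x, +x sides. The gap between each stool and the table is 50 mm.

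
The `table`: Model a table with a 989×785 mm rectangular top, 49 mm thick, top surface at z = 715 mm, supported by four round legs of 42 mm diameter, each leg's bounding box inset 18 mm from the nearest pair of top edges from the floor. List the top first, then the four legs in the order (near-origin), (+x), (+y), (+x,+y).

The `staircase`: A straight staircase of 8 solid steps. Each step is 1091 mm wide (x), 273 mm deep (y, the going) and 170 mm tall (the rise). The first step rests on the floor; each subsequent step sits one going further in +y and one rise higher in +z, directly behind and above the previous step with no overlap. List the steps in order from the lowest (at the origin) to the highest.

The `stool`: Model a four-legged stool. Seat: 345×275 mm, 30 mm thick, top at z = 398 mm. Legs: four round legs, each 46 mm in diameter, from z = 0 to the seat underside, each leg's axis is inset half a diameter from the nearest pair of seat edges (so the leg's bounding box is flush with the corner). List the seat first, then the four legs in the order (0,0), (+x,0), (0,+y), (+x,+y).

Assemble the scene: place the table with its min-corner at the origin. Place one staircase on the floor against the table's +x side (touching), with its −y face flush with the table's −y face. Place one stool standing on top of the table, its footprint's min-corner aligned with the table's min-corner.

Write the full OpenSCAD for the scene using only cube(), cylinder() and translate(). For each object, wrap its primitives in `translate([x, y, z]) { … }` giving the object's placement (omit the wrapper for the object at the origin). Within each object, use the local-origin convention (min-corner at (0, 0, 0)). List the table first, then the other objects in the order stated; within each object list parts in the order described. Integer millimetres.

translate([0, 0, 666]) cube([989, 785, 49]);
translate([39, 39, 0]) cylinder(h = 666, r = 21);
translate([950, 39, 0]) cylinder(h = 666, r = 21);
translate([39, 746, 0]) cylinder(h = 666, r = 21);
translate([950, 746, 0]) cylinder(h = 666, r = 21);
translate([989, 0, 0]) {
  cube([1091, 273, 170]);
  translate([0, 273, 170]) cube([1091, 273, 170]);
  translate([0, 546, 340]) cube([1091, 273, 170]);
  translate([0, 819, 510]) cube([1091, 273, 170]);
  translate([0, 1092, 680]) cube([1091, 273, 170]);
  translate([0, 1365, 850]) cube([1091, 273, 170]);
  translate([0, 1638, 1020]) cube([1091, 273, 170]);
  translate([0, 1911, 1190]) cube([1091, 273, 170]);
}
translate([0, 0, 715]) {
  translate([0, 0, 368]) cube([345, 275, 30]);
  translate([23, 23, 0]) cylinder(h = 368, r = 23);
  translate([322, 23, 0]) cylinder(h = 368, r = 23);
  translate([23, 252, 0]) cylinder(h = 368, r = 23);
  translate([322, 252, 0]) cylinder(h = 368, r = 23);
}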